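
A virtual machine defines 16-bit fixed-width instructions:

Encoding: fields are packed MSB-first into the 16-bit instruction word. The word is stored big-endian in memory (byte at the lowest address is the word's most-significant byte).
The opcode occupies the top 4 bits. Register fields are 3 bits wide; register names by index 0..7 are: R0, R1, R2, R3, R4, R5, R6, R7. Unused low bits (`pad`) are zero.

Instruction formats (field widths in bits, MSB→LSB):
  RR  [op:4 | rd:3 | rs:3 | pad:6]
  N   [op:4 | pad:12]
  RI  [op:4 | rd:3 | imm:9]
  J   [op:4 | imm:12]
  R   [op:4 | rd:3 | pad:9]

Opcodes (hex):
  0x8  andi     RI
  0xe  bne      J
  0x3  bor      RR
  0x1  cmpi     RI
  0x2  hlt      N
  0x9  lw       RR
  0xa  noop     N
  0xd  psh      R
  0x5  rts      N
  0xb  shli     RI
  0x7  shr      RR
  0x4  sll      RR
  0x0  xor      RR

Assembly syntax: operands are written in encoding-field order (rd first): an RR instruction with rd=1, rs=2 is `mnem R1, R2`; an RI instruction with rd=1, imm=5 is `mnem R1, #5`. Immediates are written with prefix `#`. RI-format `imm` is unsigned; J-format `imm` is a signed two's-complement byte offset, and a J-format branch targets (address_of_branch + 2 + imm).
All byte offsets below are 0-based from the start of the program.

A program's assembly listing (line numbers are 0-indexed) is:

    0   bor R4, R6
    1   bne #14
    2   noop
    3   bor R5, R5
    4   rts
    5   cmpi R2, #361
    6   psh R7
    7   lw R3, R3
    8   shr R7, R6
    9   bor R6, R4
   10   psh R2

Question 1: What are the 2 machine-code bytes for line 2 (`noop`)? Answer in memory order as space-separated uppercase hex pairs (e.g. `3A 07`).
L2: noop op=0xa:4|pad=0:12 ⇒ 0xa000 ⇒ big a0 00

A0 00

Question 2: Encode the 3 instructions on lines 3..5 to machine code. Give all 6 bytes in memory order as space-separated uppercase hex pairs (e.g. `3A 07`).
3B 40 50 00 15 69

3. bor fields op=0x3:4|rd=5:3|rs=5:3|pad=0:6 → word 3b40h → 3b 40
4. rts fields op=0x5:4|pad=0:12 → word 5000h → 50 00
5. cmpi fields op=0x1:4|rd=2:3|imm=361:9 → word 1569h → 15 69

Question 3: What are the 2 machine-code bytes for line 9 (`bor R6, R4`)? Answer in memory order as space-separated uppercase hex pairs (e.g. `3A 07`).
3D 00

L9: bor op=0x3:4|rd=6:3|rs=4:3|pad=0:6 ⇒ 0x3d00 ⇒ big 3d 00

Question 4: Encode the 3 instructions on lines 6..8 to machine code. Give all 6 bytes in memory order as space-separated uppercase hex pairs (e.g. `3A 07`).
DE 00 96 C0 7F 80

line 6 (psh): pack op=0xd:4|rd=7:3|pad=0:9 = 0xde00; big→ de 00
line 7 (lw): pack op=0x9:4|rd=3:3|rs=3:3|pad=0:6 = 0x96c0; big→ 96 c0
line 8 (shr): pack op=0x7:4|rd=7:3|rs=6:3|pad=0:6 = 0x7f80; big→ 7f 80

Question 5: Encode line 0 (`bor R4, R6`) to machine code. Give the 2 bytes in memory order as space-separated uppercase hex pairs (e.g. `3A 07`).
line 0 (bor): pack op=0x3:4|rd=4:3|rs=6:3|pad=0:6 = 0x3980; big→ 39 80

39 80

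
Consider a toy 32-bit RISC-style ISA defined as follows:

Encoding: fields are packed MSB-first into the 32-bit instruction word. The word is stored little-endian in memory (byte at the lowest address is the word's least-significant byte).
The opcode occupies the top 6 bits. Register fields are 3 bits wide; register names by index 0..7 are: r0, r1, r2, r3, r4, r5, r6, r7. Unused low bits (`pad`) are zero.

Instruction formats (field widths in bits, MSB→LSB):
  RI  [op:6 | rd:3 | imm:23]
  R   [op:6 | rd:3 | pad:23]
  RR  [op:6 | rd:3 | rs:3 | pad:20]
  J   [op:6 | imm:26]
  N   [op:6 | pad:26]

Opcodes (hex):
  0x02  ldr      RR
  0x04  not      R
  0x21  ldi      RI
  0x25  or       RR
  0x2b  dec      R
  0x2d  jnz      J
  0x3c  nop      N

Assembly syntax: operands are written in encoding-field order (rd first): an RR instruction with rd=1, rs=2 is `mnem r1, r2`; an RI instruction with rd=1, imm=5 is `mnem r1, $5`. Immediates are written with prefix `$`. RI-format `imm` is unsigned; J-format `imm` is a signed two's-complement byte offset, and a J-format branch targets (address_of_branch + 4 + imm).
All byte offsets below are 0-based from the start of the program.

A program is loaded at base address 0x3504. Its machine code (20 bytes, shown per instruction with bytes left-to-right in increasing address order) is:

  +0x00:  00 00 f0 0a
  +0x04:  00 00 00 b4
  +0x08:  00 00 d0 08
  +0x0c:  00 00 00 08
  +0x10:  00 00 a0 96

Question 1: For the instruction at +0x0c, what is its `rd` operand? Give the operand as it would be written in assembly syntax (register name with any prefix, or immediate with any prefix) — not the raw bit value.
off 0x0c: read 00 00 00 08 as little → 0x08000000
  top 6b → 0x2 → ldr [RR]
  rd@[25:23]=0x0 ⇒ r0
  rs@[22:20]=0x0 ⇒ r0

r0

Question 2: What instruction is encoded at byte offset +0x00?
@+00  little-endian(00 00 f0 0a) = 0x0af00000
  op=0x0af00000>>26=0x2 ⇒ ldr (RR)
  [25:23] rd=5 = r5
  [22:20] rs=7 = r7

ldr r5, r7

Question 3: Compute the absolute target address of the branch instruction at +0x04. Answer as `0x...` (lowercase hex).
0x350c

@+04  little-endian(00 00 00 b4) = 0xb4000000
  op=0xb4000000>>26=0x2d ⇒ jnz (J)
  imm@[25:0]=0x0 ⇒ $0
  target = base 0x3504 + off 0x04 + 4 + imm 0 = 0x350c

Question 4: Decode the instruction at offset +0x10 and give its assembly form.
or r5, r2

[10] 00 00 a0 96 → 0x96a00000
  op=0x96a00000>>26=0x25 ⇒ or (RR)
  rd: (w>>23)&0x7=0x5 → r5
  rs: (w>>20)&0x7=0x2 → r2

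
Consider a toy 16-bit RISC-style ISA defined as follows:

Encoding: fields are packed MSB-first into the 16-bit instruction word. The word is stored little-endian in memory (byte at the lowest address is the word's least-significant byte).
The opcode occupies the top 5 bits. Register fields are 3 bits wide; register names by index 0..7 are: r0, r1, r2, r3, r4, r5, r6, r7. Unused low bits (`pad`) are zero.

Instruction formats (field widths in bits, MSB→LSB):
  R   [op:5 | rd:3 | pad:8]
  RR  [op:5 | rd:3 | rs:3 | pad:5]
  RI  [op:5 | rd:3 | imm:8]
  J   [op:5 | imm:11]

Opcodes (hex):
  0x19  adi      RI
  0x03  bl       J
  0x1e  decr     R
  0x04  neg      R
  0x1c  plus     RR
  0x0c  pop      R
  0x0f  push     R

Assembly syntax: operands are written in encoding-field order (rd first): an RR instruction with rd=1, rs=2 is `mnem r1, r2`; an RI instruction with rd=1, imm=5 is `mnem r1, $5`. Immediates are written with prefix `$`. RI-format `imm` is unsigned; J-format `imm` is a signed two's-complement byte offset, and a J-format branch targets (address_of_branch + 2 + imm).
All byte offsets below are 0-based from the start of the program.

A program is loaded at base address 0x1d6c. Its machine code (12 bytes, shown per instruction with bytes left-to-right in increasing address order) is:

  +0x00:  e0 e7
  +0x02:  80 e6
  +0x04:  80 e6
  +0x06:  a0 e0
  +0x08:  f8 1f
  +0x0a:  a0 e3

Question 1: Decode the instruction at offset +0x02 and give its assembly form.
@+02  little-endian(80 e6) = 0xe680
  op=0xe680>>11=0x1c ⇒ plus (RR)
  [10:8] rd=6 = r6
  [7:5] rs=4 = r4

plus r6, r4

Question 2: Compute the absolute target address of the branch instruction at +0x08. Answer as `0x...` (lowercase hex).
@+08  little-endian(f8 1f) = 0x1ff8
  opcode bits[15:11]=0x3: bl/J
  imm@[10:0]=0x7f8 (s11→-8) ⇒ $-8
  target = base 0x1d6c + off 0x08 + 2 + imm -8 = 0x1d6e

0x1d6e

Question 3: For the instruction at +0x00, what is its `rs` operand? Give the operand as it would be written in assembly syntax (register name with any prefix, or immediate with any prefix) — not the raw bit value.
r7

off 0x00: read e0 e7 as little → 0xe7e0
  op=0xe7e0>>11=0x1c ⇒ plus (RR)
  rd: (w>>8)&0x7=0x7 → r7
  rs: (w>>5)&0x7=0x7 → r7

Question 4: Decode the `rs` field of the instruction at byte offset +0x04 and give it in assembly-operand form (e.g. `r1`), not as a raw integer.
r4

+0x04: 80 e6 ⇒ word 0xe680 (little)
  op=0xe680>>11=0x1c ⇒ plus (RR)
  rd@[10:8]=0x6 ⇒ r6
  rs@[7:5]=0x4 ⇒ r4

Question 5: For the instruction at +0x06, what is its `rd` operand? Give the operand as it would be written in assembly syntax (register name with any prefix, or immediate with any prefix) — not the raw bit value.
off 0x06: read a0 e0 as little → 0xe0a0
  op=0xe0a0>>11=0x1c ⇒ plus (RR)
  [10:8] rd=0 = r0
  [7:5] rs=5 = r5

r0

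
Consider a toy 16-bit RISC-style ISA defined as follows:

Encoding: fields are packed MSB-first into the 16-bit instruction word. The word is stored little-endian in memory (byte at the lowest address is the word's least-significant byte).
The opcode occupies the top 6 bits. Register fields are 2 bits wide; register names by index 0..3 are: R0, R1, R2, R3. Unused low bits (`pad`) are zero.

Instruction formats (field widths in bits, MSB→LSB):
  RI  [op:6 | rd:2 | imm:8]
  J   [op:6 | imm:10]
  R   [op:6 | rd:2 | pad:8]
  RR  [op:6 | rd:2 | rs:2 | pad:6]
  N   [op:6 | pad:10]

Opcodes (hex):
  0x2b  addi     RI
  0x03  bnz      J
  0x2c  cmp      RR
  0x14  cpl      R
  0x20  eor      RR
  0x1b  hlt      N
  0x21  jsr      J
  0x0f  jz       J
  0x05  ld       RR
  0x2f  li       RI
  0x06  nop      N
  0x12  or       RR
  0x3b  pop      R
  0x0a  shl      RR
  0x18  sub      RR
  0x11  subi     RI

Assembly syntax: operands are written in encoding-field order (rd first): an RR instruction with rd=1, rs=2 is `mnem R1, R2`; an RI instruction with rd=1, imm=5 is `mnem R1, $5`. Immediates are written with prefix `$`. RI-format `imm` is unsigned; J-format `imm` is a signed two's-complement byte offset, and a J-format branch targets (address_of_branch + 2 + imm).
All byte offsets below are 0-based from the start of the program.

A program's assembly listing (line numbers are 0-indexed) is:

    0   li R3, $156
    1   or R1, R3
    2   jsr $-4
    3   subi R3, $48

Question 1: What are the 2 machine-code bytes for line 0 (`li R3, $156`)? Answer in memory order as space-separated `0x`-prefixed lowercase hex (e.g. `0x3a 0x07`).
L0: li op=0x2f:6|rd=3:2|imm=156:8 ⇒ 0xbf9c ⇒ little 9c bf

0x9c 0xbf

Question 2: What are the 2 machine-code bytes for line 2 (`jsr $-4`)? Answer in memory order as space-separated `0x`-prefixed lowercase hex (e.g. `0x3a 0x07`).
2. jsr fields op=0x21:6|imm=-4:10 → word 87fch → fc 87

0xfc 0x87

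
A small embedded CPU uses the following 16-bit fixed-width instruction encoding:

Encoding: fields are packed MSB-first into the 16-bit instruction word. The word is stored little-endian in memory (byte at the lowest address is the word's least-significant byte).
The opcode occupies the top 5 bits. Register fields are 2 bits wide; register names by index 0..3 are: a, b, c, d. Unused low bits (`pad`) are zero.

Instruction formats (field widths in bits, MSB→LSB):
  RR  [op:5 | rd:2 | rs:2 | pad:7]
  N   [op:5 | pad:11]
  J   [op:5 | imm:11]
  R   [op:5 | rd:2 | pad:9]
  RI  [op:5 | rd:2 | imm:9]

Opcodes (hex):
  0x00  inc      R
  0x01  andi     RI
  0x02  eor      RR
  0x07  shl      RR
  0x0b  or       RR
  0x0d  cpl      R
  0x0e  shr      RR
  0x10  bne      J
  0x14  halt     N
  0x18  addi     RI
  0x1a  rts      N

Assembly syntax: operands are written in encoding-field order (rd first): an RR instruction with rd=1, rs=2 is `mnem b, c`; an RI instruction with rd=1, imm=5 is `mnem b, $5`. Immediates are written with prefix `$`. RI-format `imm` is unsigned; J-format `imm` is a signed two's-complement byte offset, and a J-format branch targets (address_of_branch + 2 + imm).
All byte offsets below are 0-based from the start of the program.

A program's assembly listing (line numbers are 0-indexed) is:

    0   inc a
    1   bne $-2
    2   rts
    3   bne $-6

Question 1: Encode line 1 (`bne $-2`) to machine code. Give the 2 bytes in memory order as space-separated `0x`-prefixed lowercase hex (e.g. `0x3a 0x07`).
L1: bne op=0x10:5|imm=-2:11 ⇒ 0x87fe ⇒ little fe 87

0xfe 0x87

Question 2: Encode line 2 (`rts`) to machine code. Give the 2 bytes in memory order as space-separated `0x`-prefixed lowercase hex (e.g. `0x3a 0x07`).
line 2 (rts): pack op=0x1a:5|pad=0:11 = 0xd000; little→ 00 d0

0x00 0xd0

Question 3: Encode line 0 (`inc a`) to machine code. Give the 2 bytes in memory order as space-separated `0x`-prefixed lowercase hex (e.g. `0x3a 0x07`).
0x00 0x00

line 0 (inc): pack op=0x0:5|rd=0:2|pad=0:9 = 0x0000; little→ 00 00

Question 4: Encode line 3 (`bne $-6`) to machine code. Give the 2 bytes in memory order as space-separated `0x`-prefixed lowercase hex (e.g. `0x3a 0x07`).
0xfa 0x87

3. bne fields op=0x10:5|imm=-6:11 → word 87fah → fa 87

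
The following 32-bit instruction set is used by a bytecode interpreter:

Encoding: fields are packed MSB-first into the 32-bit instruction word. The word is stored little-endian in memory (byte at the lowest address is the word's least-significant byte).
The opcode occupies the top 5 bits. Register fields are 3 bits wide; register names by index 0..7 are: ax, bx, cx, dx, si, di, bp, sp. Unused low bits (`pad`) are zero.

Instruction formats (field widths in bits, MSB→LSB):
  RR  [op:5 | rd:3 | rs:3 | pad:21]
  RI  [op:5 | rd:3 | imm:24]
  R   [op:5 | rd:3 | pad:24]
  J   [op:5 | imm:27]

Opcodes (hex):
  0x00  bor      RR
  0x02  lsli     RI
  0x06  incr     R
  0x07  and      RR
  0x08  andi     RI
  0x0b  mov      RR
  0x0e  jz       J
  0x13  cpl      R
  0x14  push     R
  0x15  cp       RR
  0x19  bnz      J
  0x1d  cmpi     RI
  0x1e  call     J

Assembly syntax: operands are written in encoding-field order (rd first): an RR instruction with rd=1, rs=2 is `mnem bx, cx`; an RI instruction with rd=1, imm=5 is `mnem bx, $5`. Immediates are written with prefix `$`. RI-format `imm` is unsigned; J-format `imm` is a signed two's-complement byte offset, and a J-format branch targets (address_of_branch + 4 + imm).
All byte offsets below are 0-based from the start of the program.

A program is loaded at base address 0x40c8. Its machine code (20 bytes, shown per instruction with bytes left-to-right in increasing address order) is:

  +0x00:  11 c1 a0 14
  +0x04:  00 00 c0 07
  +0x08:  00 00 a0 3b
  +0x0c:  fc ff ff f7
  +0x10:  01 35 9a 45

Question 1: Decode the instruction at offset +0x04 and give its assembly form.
@+04  little-endian(00 00 c0 07) = 0x07c00000
  top 5b → 0x0 → bor [RR]
  [26:24] rd=7 = sp
  [23:21] rs=6 = bp

bor sp, bp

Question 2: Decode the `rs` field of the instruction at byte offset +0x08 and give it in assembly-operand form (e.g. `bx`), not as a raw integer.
+0x08: 00 00 a0 3b ⇒ word 0x3ba00000 (little)
  op=0x3ba00000>>27=0x7 ⇒ and (RR)
  rd: (w>>24)&0x7=0x3 → dx
  rs: (w>>21)&0x7=0x5 → di

di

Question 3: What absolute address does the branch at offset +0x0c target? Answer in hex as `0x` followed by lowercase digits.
0x40d4

off 0x0c: read fc ff ff f7 as little → 0xf7fffffc
  op=0xf7fffffc>>27=0x1e ⇒ call (J)
  [26:0] imm=134217724 (s27→-4) = $-4
  target = base 0x40c8 + off 0x0c + 4 + imm -4 = 0x40d4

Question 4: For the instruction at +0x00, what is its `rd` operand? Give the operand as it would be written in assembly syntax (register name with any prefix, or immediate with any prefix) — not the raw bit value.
si

off 0x00: read 11 c1 a0 14 as little → 0x14a0c111
  top 5b → 0x2 → lsli [RI]
  rd@[26:24]=0x4 ⇒ si
  imm@[23:0]=0xa0c111 ⇒ $10535185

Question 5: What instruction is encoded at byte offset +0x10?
off 0x10: read 01 35 9a 45 as little → 0x459a3501
  opcode bits[31:27]=0x8: andi/RI
  rd@[26:24]=0x5 ⇒ di
  imm@[23:0]=0x9a3501 ⇒ $10106113

andi di, $10106113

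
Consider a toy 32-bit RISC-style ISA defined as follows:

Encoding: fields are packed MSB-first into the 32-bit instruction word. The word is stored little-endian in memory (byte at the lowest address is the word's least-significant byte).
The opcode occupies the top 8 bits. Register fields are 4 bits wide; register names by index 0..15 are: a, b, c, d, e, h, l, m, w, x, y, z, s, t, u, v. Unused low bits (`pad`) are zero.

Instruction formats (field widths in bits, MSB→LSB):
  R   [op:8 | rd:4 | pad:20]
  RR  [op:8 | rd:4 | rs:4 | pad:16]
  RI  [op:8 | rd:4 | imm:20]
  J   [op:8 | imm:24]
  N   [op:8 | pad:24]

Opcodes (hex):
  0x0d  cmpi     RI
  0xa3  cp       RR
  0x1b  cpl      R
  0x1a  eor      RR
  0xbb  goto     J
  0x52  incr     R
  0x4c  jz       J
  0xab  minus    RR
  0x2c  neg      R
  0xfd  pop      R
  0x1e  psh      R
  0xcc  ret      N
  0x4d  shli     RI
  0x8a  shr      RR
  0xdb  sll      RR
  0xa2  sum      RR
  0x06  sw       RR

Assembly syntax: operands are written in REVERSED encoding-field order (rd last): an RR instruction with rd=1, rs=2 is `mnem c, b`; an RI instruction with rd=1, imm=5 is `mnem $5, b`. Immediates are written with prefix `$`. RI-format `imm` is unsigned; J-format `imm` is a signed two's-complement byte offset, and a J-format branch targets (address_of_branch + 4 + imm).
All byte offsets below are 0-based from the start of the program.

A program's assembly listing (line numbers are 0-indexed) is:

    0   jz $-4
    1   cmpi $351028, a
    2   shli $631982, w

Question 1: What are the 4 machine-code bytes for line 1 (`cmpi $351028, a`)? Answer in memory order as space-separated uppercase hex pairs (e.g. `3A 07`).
1. cmpi fields op=0xd:8|rd=0:4|imm=351028:20 → word 0d055b34h → 34 5b 05 0d

34 5B 05 0D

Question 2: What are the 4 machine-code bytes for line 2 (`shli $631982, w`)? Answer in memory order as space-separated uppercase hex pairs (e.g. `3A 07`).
line 2 (shli): pack op=0x4d:8|rd=8:4|imm=631982:20 = 0x4d89a4ae; little→ ae a4 89 4d

AE A4 89 4D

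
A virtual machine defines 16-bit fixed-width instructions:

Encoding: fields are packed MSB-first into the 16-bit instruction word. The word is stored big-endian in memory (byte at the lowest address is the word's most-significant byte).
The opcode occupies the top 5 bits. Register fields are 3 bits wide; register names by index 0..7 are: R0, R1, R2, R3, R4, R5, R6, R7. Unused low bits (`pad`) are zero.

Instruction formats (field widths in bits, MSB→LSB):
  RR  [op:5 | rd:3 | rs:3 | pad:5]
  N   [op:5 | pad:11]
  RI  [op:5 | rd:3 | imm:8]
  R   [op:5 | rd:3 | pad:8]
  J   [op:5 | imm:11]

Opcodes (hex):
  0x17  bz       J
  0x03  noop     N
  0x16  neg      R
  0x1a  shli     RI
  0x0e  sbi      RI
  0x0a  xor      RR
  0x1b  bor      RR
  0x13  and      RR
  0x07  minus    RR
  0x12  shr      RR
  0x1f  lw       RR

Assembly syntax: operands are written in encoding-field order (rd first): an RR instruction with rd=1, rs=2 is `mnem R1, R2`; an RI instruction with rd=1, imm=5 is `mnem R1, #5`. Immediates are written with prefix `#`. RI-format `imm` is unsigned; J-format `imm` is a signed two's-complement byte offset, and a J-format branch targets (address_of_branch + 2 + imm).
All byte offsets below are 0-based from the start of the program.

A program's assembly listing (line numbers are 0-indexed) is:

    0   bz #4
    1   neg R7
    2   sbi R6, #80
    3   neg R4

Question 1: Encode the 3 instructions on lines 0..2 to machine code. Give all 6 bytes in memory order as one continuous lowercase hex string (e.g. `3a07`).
b804b7007650

line 0 (bz): pack op=0x17:5|imm=4:11 = 0xb804; big→ b8 04
line 1 (neg): pack op=0x16:5|rd=7:3|pad=0:8 = 0xb700; big→ b7 00
line 2 (sbi): pack op=0xe:5|rd=6:3|imm=80:8 = 0x7650; big→ 76 50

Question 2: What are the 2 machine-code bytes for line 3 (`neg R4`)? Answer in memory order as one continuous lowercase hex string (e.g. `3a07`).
b400

line 3 (neg): pack op=0x16:5|rd=4:3|pad=0:8 = 0xb400; big→ b4 00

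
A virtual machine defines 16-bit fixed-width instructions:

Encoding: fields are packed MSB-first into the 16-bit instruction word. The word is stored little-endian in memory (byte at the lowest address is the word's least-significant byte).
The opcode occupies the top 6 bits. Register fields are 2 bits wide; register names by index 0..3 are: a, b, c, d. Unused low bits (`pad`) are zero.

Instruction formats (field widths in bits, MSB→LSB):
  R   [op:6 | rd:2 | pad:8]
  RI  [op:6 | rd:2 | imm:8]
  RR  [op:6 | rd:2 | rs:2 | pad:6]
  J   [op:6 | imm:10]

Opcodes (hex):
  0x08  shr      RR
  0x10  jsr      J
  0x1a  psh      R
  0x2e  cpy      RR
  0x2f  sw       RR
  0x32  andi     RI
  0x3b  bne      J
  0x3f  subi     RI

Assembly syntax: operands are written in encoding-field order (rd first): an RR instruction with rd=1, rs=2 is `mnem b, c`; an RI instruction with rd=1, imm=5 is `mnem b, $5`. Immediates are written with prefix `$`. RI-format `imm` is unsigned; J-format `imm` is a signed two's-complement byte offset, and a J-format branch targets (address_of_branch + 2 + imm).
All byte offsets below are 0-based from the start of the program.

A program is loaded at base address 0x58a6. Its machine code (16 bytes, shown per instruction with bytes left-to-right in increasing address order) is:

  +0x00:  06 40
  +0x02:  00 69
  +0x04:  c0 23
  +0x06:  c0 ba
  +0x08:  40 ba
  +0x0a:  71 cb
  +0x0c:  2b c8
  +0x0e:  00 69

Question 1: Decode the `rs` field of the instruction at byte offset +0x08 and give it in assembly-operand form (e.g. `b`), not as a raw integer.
+0x08: 40 ba ⇒ word 0xba40 (little)
  op=0xba40>>10=0x2e ⇒ cpy (RR)
  rd: (w>>8)&0x3=0x2 → c
  rs: (w>>6)&0x3=0x1 → b

b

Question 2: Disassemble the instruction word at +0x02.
psh b

[02] 00 69 → 0x6900
  opcode bits[15:10]=0x1a: psh/R
  rd: (w>>8)&0x3=0x1 → b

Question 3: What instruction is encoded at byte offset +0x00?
[00] 06 40 → 0x4006
  top 6b → 0x10 → jsr [J]
  [9:0] imm=6 = $6

jsr $6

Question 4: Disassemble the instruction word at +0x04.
shr d, d

@+04  little-endian(c0 23) = 0x23c0
  opcode bits[15:10]=0x8: shr/RR
  rd@[9:8]=0x3 ⇒ d
  rs@[7:6]=0x3 ⇒ d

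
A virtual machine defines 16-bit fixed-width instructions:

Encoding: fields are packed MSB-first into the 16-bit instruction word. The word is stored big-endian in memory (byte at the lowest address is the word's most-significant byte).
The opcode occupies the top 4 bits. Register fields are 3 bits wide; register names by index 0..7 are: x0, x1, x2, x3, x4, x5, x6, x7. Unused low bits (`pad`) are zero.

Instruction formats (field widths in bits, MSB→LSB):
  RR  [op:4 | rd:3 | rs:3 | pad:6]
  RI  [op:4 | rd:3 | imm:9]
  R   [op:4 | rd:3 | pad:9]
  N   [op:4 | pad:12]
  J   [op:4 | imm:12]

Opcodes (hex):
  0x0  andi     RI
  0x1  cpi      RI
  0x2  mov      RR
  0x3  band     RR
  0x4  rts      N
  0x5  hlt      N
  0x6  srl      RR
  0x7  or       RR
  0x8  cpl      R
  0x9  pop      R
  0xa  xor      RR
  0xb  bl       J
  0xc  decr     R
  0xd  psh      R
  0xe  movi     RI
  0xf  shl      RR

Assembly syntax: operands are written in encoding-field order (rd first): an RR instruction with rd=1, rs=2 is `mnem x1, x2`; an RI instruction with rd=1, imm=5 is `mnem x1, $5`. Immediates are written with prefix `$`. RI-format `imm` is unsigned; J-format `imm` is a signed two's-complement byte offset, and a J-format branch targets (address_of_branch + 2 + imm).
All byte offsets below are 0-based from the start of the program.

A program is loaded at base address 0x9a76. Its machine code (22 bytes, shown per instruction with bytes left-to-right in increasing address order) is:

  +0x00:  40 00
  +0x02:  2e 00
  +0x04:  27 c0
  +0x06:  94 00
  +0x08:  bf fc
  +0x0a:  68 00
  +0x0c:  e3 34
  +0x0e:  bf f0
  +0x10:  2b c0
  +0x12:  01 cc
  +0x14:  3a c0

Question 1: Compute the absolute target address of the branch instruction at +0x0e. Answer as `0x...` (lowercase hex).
0x9a76

@+0e  big-endian(bf f0) = 0xbff0
  top 4b → 0xb → bl [J]
  imm@[11:0]=0xff0 (s12→-16) ⇒ $-16
  target = base 0x9a76 + off 0x0e + 2 + imm -16 = 0x9a76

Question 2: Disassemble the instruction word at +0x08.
bl $-4

off 0x08: read bf fc as big → 0xbffc
  op=0xbffc>>12=0xb ⇒ bl (J)
  [11:0] imm=4092 (s12→-4) = $-4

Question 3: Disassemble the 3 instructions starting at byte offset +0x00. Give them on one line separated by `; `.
rts; mov x7, x0; mov x3, x7

@+00  big-endian(40 00) = 0x4000
  op=0x4000>>12=0x4 ⇒ rts (N)
@+02  big-endian(2e 00) = 0x2e00
  op=0x2e00>>12=0x2 ⇒ mov (RR)
  rd@[11:9]=0x7 ⇒ x7
  rs@[8:6]=0x0 ⇒ x0
@+04  big-endian(27 c0) = 0x27c0
  op=0x27c0>>12=0x2 ⇒ mov (RR)
  rd@[11:9]=0x3 ⇒ x3
  rs@[8:6]=0x7 ⇒ x7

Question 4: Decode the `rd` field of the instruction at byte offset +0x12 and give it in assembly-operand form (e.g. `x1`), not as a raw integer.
x0

off 0x12: read 01 cc as big → 0x01cc
  opcode bits[15:12]=0x0: andi/RI
  rd@[11:9]=0x0 ⇒ x0
  imm@[8:0]=0x1cc ⇒ $460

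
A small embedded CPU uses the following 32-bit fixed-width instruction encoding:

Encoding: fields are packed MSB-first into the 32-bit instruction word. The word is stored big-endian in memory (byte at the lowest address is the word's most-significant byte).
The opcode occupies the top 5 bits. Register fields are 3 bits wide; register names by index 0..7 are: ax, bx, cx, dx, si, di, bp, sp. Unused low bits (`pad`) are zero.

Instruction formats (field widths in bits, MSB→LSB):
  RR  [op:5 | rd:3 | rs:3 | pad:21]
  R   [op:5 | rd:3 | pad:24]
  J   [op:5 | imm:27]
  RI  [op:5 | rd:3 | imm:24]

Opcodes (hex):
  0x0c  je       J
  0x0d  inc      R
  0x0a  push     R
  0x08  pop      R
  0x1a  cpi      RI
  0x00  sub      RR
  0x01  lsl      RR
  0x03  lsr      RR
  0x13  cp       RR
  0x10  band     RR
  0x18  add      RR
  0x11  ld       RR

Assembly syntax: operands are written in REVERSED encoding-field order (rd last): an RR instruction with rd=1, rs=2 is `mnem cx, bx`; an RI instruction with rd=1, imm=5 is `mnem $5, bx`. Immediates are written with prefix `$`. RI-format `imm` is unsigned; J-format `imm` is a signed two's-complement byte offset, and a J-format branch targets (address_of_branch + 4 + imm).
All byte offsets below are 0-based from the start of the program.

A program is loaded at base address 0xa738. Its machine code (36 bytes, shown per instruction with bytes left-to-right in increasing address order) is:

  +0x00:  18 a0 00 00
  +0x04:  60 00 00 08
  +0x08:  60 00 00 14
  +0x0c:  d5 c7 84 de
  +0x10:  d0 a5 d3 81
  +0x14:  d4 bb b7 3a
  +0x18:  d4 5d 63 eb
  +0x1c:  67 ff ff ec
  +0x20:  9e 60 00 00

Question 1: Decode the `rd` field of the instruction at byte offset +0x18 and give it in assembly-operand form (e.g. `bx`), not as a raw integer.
[18] d4 5d 63 eb → 0xd45d63eb
  opcode bits[31:27]=0x1a: cpi/RI
  [26:24] rd=4 = si
  [23:0] imm=6120427 = $6120427

si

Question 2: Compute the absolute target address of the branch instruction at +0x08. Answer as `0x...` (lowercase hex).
[08] 60 00 00 14 → 0x60000014
  opcode bits[31:27]=0xc: je/J
  [26:0] imm=20 = $20
  target = base 0xa738 + off 0x08 + 4 + imm 20 = 0xa758

0xa758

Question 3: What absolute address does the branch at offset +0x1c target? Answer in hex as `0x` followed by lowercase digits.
0xa744

@+1c  big-endian(67 ff ff ec) = 0x67ffffec
  op=0x67ffffec>>27=0xc ⇒ je (J)
  imm@[26:0]=0x7ffffec (s27→-20) ⇒ $-20
  target = base 0xa738 + off 0x1c + 4 + imm -20 = 0xa744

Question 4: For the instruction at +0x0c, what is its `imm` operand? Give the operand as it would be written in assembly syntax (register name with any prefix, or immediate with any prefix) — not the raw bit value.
$13075678

[0c] d5 c7 84 de → 0xd5c784de
  opcode bits[31:27]=0x1a: cpi/RI
  rd: (w>>24)&0x7=0x5 → di
  imm: (w>>0)&0xffffff=0xc784de → $13075678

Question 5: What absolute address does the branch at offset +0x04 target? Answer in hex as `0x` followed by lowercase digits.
+0x04: 60 00 00 08 ⇒ word 0x60000008 (big)
  opcode bits[31:27]=0xc: je/J
  imm@[26:0]=0x8 ⇒ $8
  target = base 0xa738 + off 0x04 + 4 + imm 8 = 0xa748

0xa748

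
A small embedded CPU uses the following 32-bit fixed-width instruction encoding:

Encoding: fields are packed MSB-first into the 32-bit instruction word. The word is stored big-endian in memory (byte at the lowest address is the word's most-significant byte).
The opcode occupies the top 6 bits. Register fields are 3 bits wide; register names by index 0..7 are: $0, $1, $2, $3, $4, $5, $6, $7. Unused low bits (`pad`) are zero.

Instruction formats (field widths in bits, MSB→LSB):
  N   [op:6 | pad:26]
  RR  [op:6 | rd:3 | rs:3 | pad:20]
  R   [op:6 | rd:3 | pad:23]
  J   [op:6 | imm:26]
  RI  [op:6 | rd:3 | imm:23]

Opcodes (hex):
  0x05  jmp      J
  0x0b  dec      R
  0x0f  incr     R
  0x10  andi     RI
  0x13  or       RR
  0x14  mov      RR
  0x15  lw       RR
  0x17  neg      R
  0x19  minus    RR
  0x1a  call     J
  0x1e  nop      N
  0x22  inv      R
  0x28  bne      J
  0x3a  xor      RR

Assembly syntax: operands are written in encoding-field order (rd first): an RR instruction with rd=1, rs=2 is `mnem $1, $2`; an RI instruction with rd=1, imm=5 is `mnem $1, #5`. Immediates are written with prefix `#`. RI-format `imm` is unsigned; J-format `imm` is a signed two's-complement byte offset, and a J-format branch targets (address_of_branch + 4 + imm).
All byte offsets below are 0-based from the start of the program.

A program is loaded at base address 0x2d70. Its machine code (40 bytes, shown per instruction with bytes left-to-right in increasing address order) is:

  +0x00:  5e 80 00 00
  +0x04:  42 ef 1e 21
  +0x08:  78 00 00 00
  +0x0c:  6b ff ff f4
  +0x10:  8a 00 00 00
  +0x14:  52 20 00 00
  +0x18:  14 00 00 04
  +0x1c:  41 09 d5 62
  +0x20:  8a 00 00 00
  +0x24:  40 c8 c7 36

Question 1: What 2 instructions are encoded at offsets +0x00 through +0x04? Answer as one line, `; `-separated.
@+00  big-endian(5e 80 00 00) = 0x5e800000
  top 6b → 0x17 → neg [R]
  [25:23] rd=5 = $5
@+04  big-endian(42 ef 1e 21) = 0x42ef1e21
  top 6b → 0x10 → andi [RI]
  [25:23] rd=5 = $5
  [22:0] imm=7282209 = #7282209

neg $5; andi $5, #7282209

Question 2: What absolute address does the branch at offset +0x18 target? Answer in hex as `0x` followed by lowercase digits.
off 0x18: read 14 00 00 04 as big → 0x14000004
  op=0x14000004>>26=0x5 ⇒ jmp (J)
  imm: (w>>0)&0x3ffffff=0x4 → #4
  target = base 0x2d70 + off 0x18 + 4 + imm 4 = 0x2d90

0x2d90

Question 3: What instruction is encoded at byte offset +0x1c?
andi $2, #644450

[1c] 41 09 d5 62 → 0x4109d562
  opcode bits[31:26]=0x10: andi/RI
  rd@[25:23]=0x2 ⇒ $2
  imm@[22:0]=0x9d562 ⇒ #644450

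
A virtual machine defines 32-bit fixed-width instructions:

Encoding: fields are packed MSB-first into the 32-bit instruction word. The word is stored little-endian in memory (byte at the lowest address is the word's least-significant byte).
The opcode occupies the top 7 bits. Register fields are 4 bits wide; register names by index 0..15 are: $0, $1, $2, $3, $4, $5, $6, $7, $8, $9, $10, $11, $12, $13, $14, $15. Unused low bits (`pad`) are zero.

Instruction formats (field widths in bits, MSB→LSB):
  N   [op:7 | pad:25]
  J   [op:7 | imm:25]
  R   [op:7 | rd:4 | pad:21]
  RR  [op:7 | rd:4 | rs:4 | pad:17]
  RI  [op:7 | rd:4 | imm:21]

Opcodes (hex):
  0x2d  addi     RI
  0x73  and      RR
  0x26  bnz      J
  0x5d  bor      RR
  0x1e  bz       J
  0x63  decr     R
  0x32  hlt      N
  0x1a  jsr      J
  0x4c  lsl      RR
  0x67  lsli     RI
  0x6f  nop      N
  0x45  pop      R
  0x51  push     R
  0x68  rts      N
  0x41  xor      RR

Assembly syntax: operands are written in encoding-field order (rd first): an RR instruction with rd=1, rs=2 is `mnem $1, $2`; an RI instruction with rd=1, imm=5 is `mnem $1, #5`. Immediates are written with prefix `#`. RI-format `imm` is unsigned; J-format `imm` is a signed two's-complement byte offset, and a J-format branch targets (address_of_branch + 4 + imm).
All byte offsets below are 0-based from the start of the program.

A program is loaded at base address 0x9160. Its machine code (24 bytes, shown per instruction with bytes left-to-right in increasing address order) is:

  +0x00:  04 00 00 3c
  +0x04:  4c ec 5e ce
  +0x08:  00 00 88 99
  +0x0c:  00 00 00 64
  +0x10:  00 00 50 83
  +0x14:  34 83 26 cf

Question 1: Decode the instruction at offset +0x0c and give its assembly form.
@+0c  little-endian(00 00 00 64) = 0x64000000
  opcode bits[31:25]=0x32: hlt/N

hlt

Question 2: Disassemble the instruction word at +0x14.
lsli $9, #426804

off 0x14: read 34 83 26 cf as little → 0xcf268334
  op=0xcf268334>>25=0x67 ⇒ lsli (RI)
  rd@[24:21]=0x9 ⇒ $9
  imm@[20:0]=0x68334 ⇒ #426804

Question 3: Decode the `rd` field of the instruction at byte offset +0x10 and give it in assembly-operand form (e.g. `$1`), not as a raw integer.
$10

+0x10: 00 00 50 83 ⇒ word 0x83500000 (little)
  op=0x83500000>>25=0x41 ⇒ xor (RR)
  rd@[24:21]=0xa ⇒ $10
  rs@[20:17]=0x8 ⇒ $8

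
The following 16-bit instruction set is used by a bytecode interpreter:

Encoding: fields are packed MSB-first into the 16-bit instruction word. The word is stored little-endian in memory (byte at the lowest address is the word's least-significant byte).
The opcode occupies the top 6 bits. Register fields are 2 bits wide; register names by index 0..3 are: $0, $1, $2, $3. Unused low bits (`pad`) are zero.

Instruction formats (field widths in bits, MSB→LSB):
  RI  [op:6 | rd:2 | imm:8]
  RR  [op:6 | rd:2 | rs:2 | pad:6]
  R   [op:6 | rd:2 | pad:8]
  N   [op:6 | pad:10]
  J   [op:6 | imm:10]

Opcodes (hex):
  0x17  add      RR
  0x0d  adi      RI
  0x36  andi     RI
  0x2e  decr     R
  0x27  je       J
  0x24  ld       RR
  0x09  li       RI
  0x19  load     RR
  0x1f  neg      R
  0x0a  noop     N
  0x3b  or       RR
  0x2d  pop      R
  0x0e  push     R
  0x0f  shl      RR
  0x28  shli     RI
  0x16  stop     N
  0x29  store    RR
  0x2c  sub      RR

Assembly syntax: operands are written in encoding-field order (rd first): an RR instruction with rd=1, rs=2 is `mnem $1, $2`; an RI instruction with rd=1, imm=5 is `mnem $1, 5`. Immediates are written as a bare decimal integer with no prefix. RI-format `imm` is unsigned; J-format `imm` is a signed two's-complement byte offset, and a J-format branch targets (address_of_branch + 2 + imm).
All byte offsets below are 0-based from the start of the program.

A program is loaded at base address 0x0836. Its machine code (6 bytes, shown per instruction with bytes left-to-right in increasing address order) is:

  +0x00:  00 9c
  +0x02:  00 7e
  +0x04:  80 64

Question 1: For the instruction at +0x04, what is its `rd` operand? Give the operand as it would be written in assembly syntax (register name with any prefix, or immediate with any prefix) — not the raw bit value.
$0

off 0x04: read 80 64 as little → 0x6480
  op=0x6480>>10=0x19 ⇒ load (RR)
  rd@[9:8]=0x0 ⇒ $0
  rs@[7:6]=0x2 ⇒ $2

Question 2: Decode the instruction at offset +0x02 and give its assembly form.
neg $2

[02] 00 7e → 0x7e00
  top 6b → 0x1f → neg [R]
  rd@[9:8]=0x2 ⇒ $2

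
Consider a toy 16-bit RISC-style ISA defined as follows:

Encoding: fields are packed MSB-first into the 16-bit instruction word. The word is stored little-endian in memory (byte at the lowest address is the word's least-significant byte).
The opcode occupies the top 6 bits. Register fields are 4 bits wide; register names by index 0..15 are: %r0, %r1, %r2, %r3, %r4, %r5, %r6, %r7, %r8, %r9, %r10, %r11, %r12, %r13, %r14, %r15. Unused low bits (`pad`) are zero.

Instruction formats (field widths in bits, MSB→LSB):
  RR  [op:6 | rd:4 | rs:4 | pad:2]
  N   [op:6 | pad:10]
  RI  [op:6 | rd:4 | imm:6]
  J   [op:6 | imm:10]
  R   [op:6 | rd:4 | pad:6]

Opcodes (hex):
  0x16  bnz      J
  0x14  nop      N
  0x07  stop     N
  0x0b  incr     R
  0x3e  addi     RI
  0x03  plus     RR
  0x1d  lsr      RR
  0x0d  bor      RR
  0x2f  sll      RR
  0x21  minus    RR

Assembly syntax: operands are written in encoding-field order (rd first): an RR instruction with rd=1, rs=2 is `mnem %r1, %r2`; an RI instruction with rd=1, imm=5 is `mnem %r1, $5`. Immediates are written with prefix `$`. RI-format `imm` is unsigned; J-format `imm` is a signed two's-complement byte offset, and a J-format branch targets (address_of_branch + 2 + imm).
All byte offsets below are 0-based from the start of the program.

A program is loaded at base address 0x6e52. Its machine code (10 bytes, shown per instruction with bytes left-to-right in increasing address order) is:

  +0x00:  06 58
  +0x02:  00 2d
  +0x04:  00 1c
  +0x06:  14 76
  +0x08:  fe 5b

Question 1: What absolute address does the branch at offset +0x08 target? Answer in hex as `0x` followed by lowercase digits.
[08] fe 5b → 0x5bfe
  op=0x5bfe>>10=0x16 ⇒ bnz (J)
  [9:0] imm=1022 (s10→-2) = $-2
  target = base 0x6e52 + off 0x08 + 2 + imm -2 = 0x6e5a

0x6e5a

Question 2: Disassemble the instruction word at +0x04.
+0x04: 00 1c ⇒ word 0x1c00 (little)
  opcode bits[15:10]=0x7: stop/N

stop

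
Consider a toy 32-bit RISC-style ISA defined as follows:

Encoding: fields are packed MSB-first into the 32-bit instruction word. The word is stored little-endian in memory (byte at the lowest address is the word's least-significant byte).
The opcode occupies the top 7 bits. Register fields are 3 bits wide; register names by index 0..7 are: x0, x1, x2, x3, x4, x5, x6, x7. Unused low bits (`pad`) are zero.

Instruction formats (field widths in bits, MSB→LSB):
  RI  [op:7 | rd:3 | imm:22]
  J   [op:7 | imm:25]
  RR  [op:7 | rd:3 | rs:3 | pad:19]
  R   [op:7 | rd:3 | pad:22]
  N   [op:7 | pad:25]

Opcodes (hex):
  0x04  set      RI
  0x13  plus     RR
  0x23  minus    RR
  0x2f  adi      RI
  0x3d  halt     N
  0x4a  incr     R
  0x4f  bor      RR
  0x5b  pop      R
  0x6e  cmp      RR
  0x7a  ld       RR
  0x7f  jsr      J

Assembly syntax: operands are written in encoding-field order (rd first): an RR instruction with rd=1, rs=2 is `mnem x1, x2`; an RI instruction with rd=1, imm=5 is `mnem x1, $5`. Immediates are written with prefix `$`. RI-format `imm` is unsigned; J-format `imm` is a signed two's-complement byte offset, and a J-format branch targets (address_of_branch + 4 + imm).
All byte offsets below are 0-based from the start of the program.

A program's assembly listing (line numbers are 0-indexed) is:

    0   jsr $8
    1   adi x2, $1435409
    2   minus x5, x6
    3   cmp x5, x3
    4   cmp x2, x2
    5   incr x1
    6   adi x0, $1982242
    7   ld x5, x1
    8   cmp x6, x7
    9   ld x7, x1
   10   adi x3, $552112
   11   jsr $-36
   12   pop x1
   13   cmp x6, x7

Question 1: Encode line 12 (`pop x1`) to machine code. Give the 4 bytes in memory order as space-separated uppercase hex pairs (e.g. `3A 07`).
00 00 40 B6

12. pop fields op=0x5b:7|rd=1:3|pad=0:22 → word b6400000h → 00 00 40 b6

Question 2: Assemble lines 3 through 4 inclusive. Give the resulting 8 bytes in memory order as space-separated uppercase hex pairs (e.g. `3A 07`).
3. cmp fields op=0x6e:7|rd=5:3|rs=3:3|pad=0:19 → word dd580000h → 00 00 58 dd
4. cmp fields op=0x6e:7|rd=2:3|rs=2:3|pad=0:19 → word dc900000h → 00 00 90 dc

00 00 58 DD 00 00 90 DC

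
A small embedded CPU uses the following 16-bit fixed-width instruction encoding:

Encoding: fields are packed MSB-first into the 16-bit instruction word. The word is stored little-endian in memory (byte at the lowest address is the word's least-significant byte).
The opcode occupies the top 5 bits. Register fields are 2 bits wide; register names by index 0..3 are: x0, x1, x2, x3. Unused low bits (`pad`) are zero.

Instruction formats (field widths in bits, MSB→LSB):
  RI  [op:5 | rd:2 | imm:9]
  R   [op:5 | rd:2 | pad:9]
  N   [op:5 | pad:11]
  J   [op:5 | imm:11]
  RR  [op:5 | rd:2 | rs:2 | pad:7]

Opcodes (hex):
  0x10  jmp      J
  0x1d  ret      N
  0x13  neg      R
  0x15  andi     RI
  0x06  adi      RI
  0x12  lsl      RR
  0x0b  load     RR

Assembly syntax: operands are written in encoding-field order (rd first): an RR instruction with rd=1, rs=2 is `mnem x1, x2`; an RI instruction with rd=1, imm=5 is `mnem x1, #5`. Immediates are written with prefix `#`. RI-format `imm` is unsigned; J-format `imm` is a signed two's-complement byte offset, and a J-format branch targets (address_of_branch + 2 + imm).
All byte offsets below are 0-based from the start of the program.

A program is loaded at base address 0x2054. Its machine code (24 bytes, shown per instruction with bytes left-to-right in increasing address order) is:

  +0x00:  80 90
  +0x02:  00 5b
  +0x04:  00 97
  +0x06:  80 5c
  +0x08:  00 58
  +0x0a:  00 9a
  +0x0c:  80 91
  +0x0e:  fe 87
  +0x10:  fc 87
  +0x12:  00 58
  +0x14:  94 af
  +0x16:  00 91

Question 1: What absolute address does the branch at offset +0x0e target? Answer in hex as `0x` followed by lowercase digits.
0x2062

[0e] fe 87 → 0x87fe
  top 5b → 0x10 → jmp [J]
  imm@[10:0]=0x7fe (s11→-2) ⇒ #-2
  target = base 0x2054 + off 0x0e + 2 + imm -2 = 0x2062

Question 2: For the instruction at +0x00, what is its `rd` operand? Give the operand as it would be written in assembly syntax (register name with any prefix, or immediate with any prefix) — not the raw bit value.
x0

@+00  little-endian(80 90) = 0x9080
  top 5b → 0x12 → lsl [RR]
  rd: (w>>9)&0x3=0x0 → x0
  rs: (w>>7)&0x3=0x1 → x1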